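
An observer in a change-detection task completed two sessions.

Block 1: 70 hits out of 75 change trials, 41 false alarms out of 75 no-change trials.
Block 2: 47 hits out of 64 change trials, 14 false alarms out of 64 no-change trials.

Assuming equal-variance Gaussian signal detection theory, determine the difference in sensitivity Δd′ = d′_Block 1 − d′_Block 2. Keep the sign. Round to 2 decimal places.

Δd′ = -0.02

Block 1: z(0.9333) = 1.501, z(0.5467) = 0.117, d' = 1.384
Block 2: z(0.7344) = 0.626, z(0.2188) = -0.776, d' = 1.402
Δd' = d'_Block 1 − d'_Block 2 = 1.384 − 1.402 = -0.018
Block 2 has the higher sensitivity.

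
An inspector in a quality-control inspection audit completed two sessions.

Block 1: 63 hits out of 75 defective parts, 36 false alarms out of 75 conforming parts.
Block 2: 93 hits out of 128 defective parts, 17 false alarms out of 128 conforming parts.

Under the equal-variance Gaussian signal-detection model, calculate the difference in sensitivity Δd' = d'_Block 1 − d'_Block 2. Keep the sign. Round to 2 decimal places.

Block 1: z(0.8400) = 0.994, z(0.4800) = -0.050, d' = 1.044
Block 2: z(0.7266) = 0.603, z(0.1328) = -1.113, d' = 1.716
Δd' = d'_Block 1 − d'_Block 2 = 1.044 − 1.716 = -0.672
Block 2 has the higher sensitivity.

Δd' = -0.67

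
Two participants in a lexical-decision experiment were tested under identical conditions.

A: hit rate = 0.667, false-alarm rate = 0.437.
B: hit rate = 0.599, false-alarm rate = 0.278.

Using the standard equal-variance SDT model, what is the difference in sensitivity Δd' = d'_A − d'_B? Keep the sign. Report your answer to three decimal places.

Δd' = -0.249

A: z(0.667) = 0.4316, z(0.437) = -0.1586, d' = 0.5902
B: z(0.599) = 0.2508, z(0.278) = -0.5888, d' = 0.8396
Δd' = d'_A − d'_B = 0.5902 − 0.8396 = -0.2494
B has the higher sensitivity.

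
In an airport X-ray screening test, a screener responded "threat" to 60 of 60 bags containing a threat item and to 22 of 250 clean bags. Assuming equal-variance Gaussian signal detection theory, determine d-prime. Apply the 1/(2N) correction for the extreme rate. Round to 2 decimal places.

The hit rate is 60/60 = 1, so apply the 1/(2N) correction: H → 1 − 1/(2·60) = 0.99167.
z(H) = z(0.99167) = 2.394
z(FA) = z(0.08800) = -1.353
d' = 2.394 − (-1.353) = 3.747

d-prime = 3.75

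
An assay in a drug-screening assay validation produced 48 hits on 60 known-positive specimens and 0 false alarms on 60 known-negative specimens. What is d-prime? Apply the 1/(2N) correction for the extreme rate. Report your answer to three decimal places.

The false-alarm rate is 0/60 = 0, so apply the 1/(2N) correction: FA → 1/(2·60) = 0.00833.
z(H) = z(0.80000) = 0.8416
z(FA) = z(0.00833) = -2.3941
d' = 0.8416 − (-2.3941) = 3.2357

d-prime = 3.236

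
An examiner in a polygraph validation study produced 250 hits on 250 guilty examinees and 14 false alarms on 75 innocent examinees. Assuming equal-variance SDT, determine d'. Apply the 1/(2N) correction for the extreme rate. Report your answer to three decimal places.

The hit rate is 250/250 = 1, so apply the 1/(2N) correction: H → 1 − 1/(2·250) = 0.99800.
z(H) = z(0.99800) = 2.8782
z(FA) = z(0.18667) = -0.8902
d' = 2.8782 − (-0.8902) = 3.7684

d' = 3.768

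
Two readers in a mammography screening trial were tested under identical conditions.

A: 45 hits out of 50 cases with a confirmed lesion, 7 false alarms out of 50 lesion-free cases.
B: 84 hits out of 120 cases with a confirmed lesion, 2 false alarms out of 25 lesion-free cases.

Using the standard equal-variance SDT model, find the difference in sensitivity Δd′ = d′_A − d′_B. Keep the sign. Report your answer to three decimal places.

A: z(0.9000) = 1.2816, z(0.1400) = -1.0803, d' = 2.3619
B: z(0.7000) = 0.5244, z(0.0800) = -1.4051, d' = 1.9295
Δd' = d'_A − d'_B = 2.3619 − 1.9295 = 0.4324
A has the higher sensitivity.

Δd′ = 0.432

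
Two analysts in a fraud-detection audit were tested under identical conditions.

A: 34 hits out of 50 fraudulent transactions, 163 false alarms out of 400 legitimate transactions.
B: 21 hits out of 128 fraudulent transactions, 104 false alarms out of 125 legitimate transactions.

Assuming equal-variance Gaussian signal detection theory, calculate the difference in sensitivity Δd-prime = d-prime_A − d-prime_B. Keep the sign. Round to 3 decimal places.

A: z(0.6800) = 0.4677, z(0.4075) = -0.2340, d' = 0.7017
B: z(0.1641) = -0.9777, z(0.8320) = 0.9621, d' = -1.9398
Δd' = d'_A − d'_B = 0.7017 − (-1.9398) = 2.6415
A has the higher sensitivity.

Δd-prime = 2.642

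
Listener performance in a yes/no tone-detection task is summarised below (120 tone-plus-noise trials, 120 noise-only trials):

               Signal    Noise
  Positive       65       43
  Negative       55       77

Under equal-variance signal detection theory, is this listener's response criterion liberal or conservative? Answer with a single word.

conservative

z(H) = 0.105, z(FA) = -0.363
c = −½·(z(H) + z(FA)) = 0.129
c > 0 → conservative criterion (biased toward responding “no”).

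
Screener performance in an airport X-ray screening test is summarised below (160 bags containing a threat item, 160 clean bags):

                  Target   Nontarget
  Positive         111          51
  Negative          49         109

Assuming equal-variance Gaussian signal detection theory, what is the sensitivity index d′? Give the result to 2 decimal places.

H = 111/160 = 0.6937
FA = 51/160 = 0.3187
z(H) = 0.506
z(FA) = -0.471
d' = z(H) − z(FA) = 0.506 − (-0.471) = 0.977

d′ = 0.98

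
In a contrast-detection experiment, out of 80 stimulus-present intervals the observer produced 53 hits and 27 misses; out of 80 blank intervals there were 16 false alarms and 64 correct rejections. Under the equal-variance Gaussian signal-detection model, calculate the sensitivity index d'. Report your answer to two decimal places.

H = 53/80 = 0.6625
FA = 16/80 = 0.2000
Φ⁻¹(H) = 0.4193
Φ⁻¹(FA) = -0.8416
d' = z(H) − z(FA) = 0.4193 − (-0.8416) = 1.2609

d' = 1.26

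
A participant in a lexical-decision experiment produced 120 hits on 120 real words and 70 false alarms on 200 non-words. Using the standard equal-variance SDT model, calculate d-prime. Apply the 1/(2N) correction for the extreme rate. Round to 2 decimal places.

The hit rate is 120/120 = 1, so apply the 1/(2N) correction: H → 1 − 1/(2·120) = 0.99583.
z(H) = z(0.99583) = 2.638
z(FA) = z(0.35000) = -0.385
d' = 2.638 − (-0.385) = 3.023

d-prime = 3.02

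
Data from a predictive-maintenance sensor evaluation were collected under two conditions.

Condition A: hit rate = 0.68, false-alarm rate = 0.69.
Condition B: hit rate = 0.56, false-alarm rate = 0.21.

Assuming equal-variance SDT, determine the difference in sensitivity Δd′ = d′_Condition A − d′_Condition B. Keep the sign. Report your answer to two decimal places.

Condition A: z(0.68) = 0.468, z(0.69) = 0.496, d' = -0.028
Condition B: z(0.56) = 0.151, z(0.21) = -0.806, d' = 0.957
Δd' = d'_Condition A − d'_Condition B = -0.028 − 0.957 = -0.985
Condition B has the higher sensitivity.

Δd′ = -0.99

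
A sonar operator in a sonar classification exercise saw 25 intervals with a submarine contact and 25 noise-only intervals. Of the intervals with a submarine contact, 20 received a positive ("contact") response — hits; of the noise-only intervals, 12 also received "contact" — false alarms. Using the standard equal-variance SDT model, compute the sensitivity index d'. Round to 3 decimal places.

H = 20/25 = 0.8000
FA = 12/25 = 0.4800
z(0.8000) = 0.8416, z(0.4800) = -0.0502
d' = z(H) − z(FA) = 0.8416 − (-0.0502) = 0.8918

d' = 0.892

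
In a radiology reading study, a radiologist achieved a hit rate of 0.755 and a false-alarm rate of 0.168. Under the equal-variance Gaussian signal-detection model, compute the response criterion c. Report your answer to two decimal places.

c = 0.14

z(H) = 0.6903
z(FA) = -0.9621
c = −½·[z(H) + z(FA)] = −0.5 × (0.6903 + (-0.9621)) = 0.1359
c > 0: the radiologist has a conservative response bias.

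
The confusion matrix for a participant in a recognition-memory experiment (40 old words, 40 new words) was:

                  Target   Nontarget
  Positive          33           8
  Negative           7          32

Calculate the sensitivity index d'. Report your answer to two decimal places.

H = 33/40 = 0.8250
FA = 8/40 = 0.2000
z(0.8250) = 0.9346, z(0.2000) = -0.8416
d' = z(H) − z(FA) = 0.9346 − (-0.8416) = 1.7762

d' = 1.78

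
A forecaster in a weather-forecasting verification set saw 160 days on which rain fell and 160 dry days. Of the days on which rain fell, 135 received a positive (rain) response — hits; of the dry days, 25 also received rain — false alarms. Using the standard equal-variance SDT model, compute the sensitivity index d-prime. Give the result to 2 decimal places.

d-prime = 2.02

H = 135/160 = 0.8438
FA = 25/160 = 0.1562
Φ⁻¹(0.8438) = 1.0102, Φ⁻¹(0.1562) = -1.0102
d' = z(H) − z(FA) = 1.0102 − (-1.0102) = 2.0204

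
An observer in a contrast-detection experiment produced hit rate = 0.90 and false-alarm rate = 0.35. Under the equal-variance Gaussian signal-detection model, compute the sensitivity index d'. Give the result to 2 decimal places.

Φ⁻¹(H) = Φ⁻¹(0.90) = 1.282
Φ⁻¹(FA) = Φ⁻¹(0.35) = -0.385
d' = z(H) − z(FA) = 1.282 − (-0.385) = 1.667

d' = 1.67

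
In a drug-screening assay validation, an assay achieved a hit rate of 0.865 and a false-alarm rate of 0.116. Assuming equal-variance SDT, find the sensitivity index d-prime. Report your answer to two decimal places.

z(0.865) = 1.1031, z(0.116) = -1.1952
d' = z(H) − z(FA) = 1.1031 − (-1.1952) = 2.2983

d-prime = 2.30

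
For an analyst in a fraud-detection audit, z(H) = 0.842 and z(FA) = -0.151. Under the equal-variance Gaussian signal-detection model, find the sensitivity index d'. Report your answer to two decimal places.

d' = z(H) − z(FA) = 0.842 − (-0.151) = 0.993

d' = 0.99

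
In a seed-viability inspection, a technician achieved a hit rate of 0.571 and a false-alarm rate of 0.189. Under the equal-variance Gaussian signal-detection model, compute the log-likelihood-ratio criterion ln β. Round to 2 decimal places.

ln β = 0.37

z(0.571) = 0.179, z(0.189) = -0.882
ln β = −½·[z(H)² − z(FA)²] = −0.5 × (0.032 − 0.778) = 0.373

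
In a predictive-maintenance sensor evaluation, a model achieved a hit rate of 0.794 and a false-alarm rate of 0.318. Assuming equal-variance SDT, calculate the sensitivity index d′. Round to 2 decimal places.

d′ = 1.29

Φ⁻¹(H) = Φ⁻¹(0.794) = 0.820
Φ⁻¹(FA) = Φ⁻¹(0.318) = -0.473
d' = z(H) − z(FA) = 0.820 − (-0.473) = 1.293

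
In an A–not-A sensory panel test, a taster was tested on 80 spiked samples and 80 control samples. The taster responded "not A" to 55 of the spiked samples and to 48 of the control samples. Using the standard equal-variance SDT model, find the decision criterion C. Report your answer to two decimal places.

H = 55/80 = 0.6875
FA = 48/80 = 0.6000
z(H) = z(0.6875) = 0.4888
z(FA) = z(0.6000) = 0.2533
c = −½·[z(H) + z(FA)] = −0.5 × (0.4888 + 0.2533) = -0.37105

C = -0.37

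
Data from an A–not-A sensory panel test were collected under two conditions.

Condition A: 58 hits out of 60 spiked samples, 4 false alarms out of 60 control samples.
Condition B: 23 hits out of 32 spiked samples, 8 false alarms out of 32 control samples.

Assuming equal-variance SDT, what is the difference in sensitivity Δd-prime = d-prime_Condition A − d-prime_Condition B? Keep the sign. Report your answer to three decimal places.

Condition A: z(0.9667) = 1.8344, z(0.0667) = -1.5008, d' = 3.3352
Condition B: z(0.7188) = 0.5793, z(0.2500) = -0.6745, d' = 1.2538
Δd' = d'_Condition A − d'_Condition B = 3.3352 − 1.2538 = 2.0814
Condition A has the higher sensitivity.

Δd-prime = 2.081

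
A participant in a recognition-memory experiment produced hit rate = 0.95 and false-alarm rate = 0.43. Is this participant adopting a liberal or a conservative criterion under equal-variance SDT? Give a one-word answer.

z(H) = 1.645, z(FA) = -0.176
c = −½·(z(H) + z(FA)) = -0.7345
c < 0 → liberal criterion (biased toward responding “yes”).

liberal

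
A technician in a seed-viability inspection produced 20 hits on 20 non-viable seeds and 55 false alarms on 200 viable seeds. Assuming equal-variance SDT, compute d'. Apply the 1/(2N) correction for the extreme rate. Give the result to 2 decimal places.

The hit rate is 20/20 = 1, so apply the 1/(2N) correction: H → 1 − 1/(2·20) = 0.97500.
z(H) = z(0.97500) = 1.960
z(FA) = z(0.27500) = -0.598
d' = 1.960 − (-0.598) = 2.558

d' = 2.56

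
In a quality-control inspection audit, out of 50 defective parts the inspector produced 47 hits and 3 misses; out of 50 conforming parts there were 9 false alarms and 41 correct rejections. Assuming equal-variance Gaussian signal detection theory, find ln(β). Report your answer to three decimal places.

ln β = -0.790

H = 47/50 = 0.9400
FA = 9/50 = 0.1800
z(H) = z(0.9400) = 1.5548
z(FA) = z(0.1800) = -0.9154
ln β = −½·[z(H)² − z(FA)²] = −0.5 × (2.4174 − 0.8380) = -0.7897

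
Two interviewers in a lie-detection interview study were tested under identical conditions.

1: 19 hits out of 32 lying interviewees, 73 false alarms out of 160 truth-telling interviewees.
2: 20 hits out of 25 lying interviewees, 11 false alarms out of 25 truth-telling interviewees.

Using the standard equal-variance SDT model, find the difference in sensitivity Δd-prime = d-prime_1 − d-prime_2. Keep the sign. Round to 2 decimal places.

Δd-prime = -0.65

1: z(0.5938) = 0.237, z(0.4562) = -0.110, d' = 0.347
2: z(0.8000) = 0.842, z(0.4400) = -0.151, d' = 0.993
Δd' = d'_1 − d'_2 = 0.347 − 0.993 = -0.646
2 has the higher sensitivity.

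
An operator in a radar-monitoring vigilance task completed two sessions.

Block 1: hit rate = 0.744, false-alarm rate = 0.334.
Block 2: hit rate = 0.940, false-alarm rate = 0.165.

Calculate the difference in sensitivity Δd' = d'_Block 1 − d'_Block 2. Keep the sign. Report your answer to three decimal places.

Block 1: z(0.744) = 0.6557, z(0.334) = -0.4289, d' = 1.0846
Block 2: z(0.940) = 1.5548, z(0.165) = -0.9741, d' = 2.5289
Δd' = d'_Block 1 − d'_Block 2 = 1.0846 − 2.5289 = -1.4443
Block 2 has the higher sensitivity.

Δd' = -1.444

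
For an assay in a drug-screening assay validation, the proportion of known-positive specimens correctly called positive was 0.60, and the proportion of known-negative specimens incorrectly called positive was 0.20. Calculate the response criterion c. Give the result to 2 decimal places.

Φ⁻¹(H) = 0.2533
Φ⁻¹(FA) = -0.8416
c = −½·[z(H) + z(FA)] = −0.5 × (0.2533 + (-0.8416)) = 0.29415
c > 0: the assay has a conservative response bias.

c = 0.29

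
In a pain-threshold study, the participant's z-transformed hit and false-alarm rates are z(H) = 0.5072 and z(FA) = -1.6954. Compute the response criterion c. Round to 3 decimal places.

c = 0.594

c = −½·[z(H) + z(FA)] = −½·(0.5072 + (-1.6954)) = 0.5941
c > 0: the participant has a conservative response bias.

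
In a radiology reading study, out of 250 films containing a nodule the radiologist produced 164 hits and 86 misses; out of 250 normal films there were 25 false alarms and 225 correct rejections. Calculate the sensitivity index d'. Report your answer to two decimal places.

d' = 1.68

H = 164/250 = 0.6560
FA = 25/250 = 0.1000
Φ⁻¹(H) = 0.4016
Φ⁻¹(FA) = -1.2816
d' = z(H) − z(FA) = 0.4016 − (-1.2816) = 1.6832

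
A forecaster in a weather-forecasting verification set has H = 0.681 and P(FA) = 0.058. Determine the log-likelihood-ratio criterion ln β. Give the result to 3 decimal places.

ln β = 1.125

Φ⁻¹(H) = Φ⁻¹(0.681) = 0.4705
Φ⁻¹(FA) = Φ⁻¹(0.058) = -1.5718
ln β = −½·[z(H)² − z(FA)²] = −0.5 × (0.2214 − 2.4706) = 1.1246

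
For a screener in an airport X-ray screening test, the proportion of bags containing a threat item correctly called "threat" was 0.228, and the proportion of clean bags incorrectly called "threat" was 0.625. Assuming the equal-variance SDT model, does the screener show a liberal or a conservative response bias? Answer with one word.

conservative

z(H) = -0.745, z(FA) = 0.319
c = −½·(z(H) + z(FA)) = 0.213
c > 0 → conservative criterion (biased toward responding “no”).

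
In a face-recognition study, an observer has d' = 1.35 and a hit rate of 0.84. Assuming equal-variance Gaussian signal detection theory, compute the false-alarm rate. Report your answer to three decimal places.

z(hit rate) = z(0.84) = 0.9945
z(FA) = z(H) − d' = 0.9945 − 1.35 = -0.3555
false-alarm rate = Φ(-0.3555) = 0.3611

false-alarm rate = 0.361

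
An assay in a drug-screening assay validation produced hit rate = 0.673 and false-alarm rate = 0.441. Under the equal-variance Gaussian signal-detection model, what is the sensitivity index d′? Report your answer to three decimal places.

d′ = 0.597

z(0.673) = 0.4482, z(0.441) = -0.1484
d' = z(H) − z(FA) = 0.4482 − (-0.1484) = 0.5966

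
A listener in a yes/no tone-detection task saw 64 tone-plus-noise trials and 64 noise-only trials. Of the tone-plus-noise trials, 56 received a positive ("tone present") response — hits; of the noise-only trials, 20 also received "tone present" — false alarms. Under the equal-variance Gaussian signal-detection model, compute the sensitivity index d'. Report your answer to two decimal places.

H = 56/64 = 0.8750
FA = 20/64 = 0.3125
Φ⁻¹(0.8750) = 1.150, Φ⁻¹(0.3125) = -0.489
d' = z(H) − z(FA) = 1.150 − (-0.489) = 1.639

d' = 1.64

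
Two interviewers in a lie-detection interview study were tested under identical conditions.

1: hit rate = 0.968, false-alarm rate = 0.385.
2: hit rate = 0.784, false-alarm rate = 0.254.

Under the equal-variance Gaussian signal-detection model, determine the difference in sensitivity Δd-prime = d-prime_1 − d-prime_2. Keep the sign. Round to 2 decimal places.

Δd-prime = 0.70

1: z(0.968) = 1.852, z(0.385) = -0.292, d' = 2.144
2: z(0.784) = 0.786, z(0.254) = -0.662, d' = 1.448
Δd' = d'_1 − d'_2 = 2.144 − 1.448 = 0.696
1 has the higher sensitivity.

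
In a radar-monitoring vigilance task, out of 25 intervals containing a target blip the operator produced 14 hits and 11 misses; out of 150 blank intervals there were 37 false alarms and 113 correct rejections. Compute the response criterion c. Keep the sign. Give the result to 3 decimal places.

c = 0.267

H = 14/25 = 0.5600
FA = 37/150 = 0.2467
z(H) = 0.1510
z(FA) = -0.6849
c = −½·[z(H) + z(FA)] = −0.5 × (0.1510 + (-0.6849)) = 0.26695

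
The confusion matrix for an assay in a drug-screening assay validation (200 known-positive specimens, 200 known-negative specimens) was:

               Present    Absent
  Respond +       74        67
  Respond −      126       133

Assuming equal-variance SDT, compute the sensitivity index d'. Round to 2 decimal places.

d' = 0.09

H = 74/200 = 0.3700
FA = 67/200 = 0.3350
z(0.3700) = -0.332, z(0.3350) = -0.426
d' = z(H) − z(FA) = -0.332 − (-0.426) = 0.094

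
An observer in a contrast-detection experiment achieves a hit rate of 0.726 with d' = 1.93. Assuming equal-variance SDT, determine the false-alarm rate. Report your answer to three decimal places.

z(hit rate) = z(0.726) = 0.6008
z(FA) = z(H) − d' = 0.6008 − 1.93 = -1.3292
false-alarm rate = Φ(-1.3292) = 0.0919

false-alarm rate = 0.092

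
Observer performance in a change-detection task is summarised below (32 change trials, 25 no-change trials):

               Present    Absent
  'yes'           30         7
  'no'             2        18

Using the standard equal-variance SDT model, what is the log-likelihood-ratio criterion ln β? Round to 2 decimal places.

ln β = -1.01

H = 30/32 = 0.9375
FA = 7/25 = 0.2800
z(0.9375) = 1.534, z(0.2800) = -0.583
ln β = −½·[z(H)² − z(FA)²] = −0.5 × (2.353 − 0.340) = -1.0065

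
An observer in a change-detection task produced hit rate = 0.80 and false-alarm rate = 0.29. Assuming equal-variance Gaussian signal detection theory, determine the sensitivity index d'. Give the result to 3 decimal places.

d' = 1.395

z(H) = z(0.80) = 0.8416
z(FA) = z(0.29) = -0.5534
d' = z(H) − z(FA) = 0.8416 − (-0.5534) = 1.3950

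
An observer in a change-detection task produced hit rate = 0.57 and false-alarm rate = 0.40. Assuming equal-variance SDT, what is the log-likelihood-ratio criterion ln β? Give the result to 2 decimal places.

ln β = 0.02

z(H) = 0.176
z(FA) = -0.253
ln β = −½·[z(H)² − z(FA)²] = −0.5 × (0.031 − 0.064) = 0.0165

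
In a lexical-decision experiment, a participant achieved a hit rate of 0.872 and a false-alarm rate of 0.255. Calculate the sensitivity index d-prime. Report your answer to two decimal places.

Φ⁻¹(H) = 1.1359
Φ⁻¹(FA) = -0.6588
d' = z(H) − z(FA) = 1.1359 − (-0.6588) = 1.7947

d-prime = 1.79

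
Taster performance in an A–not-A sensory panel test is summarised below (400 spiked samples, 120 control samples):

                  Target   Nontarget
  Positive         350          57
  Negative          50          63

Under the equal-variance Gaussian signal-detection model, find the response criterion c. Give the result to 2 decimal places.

H = 350/400 = 0.8750
FA = 57/120 = 0.4750
Φ⁻¹(H) = Φ⁻¹(0.8750) = 1.1503
Φ⁻¹(FA) = Φ⁻¹(0.4750) = -0.0627
c = −½·[z(H) + z(FA)] = −0.5 × (1.1503 + (-0.0627)) = -0.5438
c < 0: the taster has a liberal response bias.

c = -0.54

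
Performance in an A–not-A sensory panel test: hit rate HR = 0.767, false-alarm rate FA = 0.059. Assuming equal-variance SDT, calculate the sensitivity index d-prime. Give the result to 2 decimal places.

Φ⁻¹(0.767) = 0.7290, Φ⁻¹(0.059) = -1.5632
d' = z(H) − z(FA) = 0.7290 − (-1.5632) = 2.2922

d-prime = 2.29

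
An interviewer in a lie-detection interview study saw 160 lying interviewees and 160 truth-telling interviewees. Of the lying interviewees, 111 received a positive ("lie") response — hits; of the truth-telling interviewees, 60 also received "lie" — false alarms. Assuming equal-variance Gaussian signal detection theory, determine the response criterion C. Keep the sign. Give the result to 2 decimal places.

H = 111/160 = 0.6937
FA = 60/160 = 0.3750
z(H) = z(0.6937) = 0.5064
z(FA) = z(0.3750) = -0.3186
c = −½·[z(H) + z(FA)] = −0.5 × (0.5064 + (-0.3186)) = -0.0939

C = -0.09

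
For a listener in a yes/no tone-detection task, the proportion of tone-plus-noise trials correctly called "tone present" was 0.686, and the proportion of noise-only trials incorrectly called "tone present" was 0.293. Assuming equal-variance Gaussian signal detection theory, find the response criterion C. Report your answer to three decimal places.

C = 0.030

z(H) = z(0.686) = 0.4845
z(FA) = z(0.293) = -0.5446
c = −½·[z(H) + z(FA)] = −0.5 × (0.4845 + (-0.5446)) = 0.03005
c > 0: the listener has a conservative response bias.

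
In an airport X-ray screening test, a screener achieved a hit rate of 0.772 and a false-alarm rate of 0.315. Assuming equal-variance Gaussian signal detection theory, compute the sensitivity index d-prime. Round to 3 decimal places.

z(0.772) = 0.7454, z(0.315) = -0.4817
d' = z(H) − z(FA) = 0.7454 − (-0.4817) = 1.2271

d-prime = 1.227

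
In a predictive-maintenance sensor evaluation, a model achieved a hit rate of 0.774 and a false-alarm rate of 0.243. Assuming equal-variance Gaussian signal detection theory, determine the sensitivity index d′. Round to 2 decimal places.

z(0.774) = 0.752, z(0.243) = -0.697
d' = z(H) − z(FA) = 0.752 − (-0.697) = 1.449

d′ = 1.45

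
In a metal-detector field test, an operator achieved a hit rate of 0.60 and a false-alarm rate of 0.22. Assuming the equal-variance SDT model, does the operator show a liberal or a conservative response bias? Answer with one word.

conservative

z(H) = 0.253, z(FA) = -0.772
c = −½·(z(H) + z(FA)) = 0.2595
c > 0 → conservative criterion (biased toward responding “no”).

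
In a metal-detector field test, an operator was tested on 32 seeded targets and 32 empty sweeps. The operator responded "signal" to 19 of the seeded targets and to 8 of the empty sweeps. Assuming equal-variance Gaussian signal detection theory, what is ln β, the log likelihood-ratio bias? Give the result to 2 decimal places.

H = 19/32 = 0.5938
FA = 8/32 = 0.2500
z(0.5938) = 0.237, z(0.2500) = -0.674
ln β = −½·[z(H)² − z(FA)²] = −0.5 × (0.056 − 0.454) = 0.199

ln β = 0.20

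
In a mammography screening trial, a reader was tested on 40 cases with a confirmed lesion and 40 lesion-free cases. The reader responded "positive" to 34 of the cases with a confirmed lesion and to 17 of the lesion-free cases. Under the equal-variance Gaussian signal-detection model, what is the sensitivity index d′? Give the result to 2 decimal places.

H = 34/40 = 0.8500
FA = 17/40 = 0.4250
z(0.8500) = 1.036, z(0.4250) = -0.189
d' = z(H) − z(FA) = 1.036 − (-0.189) = 1.225

d′ = 1.23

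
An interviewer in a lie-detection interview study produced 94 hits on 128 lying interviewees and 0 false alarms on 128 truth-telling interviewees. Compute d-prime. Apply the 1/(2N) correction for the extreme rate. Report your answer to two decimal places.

d-prime = 3.29

The false-alarm rate is 0/128 = 0, so apply the 1/(2N) correction: FA → 1/(2·128) = 0.00391.
z(H) = z(0.73438) = 0.626
z(FA) = z(0.00391) = -2.660
d' = 0.626 − (-2.660) = 3.286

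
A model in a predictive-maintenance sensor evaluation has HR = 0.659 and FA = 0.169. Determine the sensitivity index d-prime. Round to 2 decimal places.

d-prime = 1.37

z(0.659) = 0.410, z(0.169) = -0.958
d' = z(H) − z(FA) = 0.410 − (-0.958) = 1.368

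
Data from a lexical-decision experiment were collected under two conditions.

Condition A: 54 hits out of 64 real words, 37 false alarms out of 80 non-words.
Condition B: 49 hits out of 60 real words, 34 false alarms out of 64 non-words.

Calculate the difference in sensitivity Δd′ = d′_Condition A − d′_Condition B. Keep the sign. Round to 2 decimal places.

Condition A: z(0.8438) = 1.010, z(0.4625) = -0.094, d' = 1.104
Condition B: z(0.8167) = 0.903, z(0.5312) = 0.078, d' = 0.825
Δd' = d'_Condition A − d'_Condition B = 1.104 − 0.825 = 0.279
Condition A has the higher sensitivity.

Δd′ = 0.28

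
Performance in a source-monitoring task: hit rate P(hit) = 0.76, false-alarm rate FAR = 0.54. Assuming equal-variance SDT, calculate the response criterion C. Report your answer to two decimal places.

C = -0.40

z(H) = z(0.76) = 0.7063
z(FA) = z(0.54) = 0.1004
c = −½·[z(H) + z(FA)] = −0.5 × (0.7063 + 0.1004) = -0.40335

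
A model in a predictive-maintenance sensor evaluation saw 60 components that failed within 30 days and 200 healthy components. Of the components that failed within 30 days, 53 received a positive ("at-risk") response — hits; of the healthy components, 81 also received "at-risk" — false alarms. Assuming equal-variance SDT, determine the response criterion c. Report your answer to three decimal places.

H = 53/60 = 0.8833
FA = 81/200 = 0.4050
z(0.8833) = 1.1916, z(0.4050) = -0.2404
c = −½·[z(H) + z(FA)] = −0.5 × (1.1916 + (-0.2404)) = -0.4756
c < 0: the model has a liberal response bias.

c = -0.476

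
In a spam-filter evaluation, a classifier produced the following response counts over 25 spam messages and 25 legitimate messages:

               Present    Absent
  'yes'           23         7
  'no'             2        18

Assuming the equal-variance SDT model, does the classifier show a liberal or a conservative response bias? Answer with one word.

z(H) = 1.405, z(FA) = -0.583
c = −½·(z(H) + z(FA)) = -0.411
c < 0 → liberal criterion (biased toward responding “yes”).

liberal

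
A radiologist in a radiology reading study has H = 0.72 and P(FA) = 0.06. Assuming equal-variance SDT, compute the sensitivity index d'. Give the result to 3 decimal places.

d' = 2.138

Φ⁻¹(H) = 0.5828
Φ⁻¹(FA) = -1.5548
d' = z(H) − z(FA) = 0.5828 − (-1.5548) = 2.1376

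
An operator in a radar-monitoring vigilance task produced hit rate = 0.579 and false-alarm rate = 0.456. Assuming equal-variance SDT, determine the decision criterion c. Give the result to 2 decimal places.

c = -0.04

z(0.579) = 0.1993, z(0.456) = -0.1105
c = −½·[z(H) + z(FA)] = −0.5 × (0.1993 + (-0.1105)) = -0.0444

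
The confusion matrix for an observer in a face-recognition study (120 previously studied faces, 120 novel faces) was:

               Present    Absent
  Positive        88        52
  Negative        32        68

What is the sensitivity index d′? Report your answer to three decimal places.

d′ = 0.791

H = 88/120 = 0.7333
FA = 52/120 = 0.4333
z(H) = 0.6228
z(FA) = -0.1680
d' = z(H) − z(FA) = 0.6228 − (-0.1680) = 0.7908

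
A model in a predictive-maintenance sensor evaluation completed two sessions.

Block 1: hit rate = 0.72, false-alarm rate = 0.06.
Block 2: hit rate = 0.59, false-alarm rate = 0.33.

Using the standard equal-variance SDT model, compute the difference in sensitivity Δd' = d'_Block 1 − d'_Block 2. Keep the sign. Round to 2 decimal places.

Δd' = 1.47

Block 1: z(0.72) = 0.583, z(0.06) = -1.555, d' = 2.138
Block 2: z(0.59) = 0.228, z(0.33) = -0.440, d' = 0.668
Δd' = d'_Block 1 − d'_Block 2 = 2.138 − 0.668 = 1.470
Block 1 has the higher sensitivity.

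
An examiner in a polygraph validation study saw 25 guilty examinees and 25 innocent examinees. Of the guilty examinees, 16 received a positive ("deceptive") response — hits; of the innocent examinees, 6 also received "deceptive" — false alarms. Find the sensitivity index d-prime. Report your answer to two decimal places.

H = 16/25 = 0.6400
FA = 6/25 = 0.2400
z(H) = z(0.6400) = 0.3585
z(FA) = z(0.2400) = -0.7063
d' = z(H) − z(FA) = 0.3585 − (-0.7063) = 1.0648

d-prime = 1.06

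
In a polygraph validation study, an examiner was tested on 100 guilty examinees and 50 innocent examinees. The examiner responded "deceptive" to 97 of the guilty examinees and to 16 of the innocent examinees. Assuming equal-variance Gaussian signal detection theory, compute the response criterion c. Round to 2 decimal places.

H = 97/100 = 0.9700
FA = 16/50 = 0.3200
z(H) = z(0.9700) = 1.8808
z(FA) = z(0.3200) = -0.4677
c = −½·[z(H) + z(FA)] = −0.5 × (1.8808 + (-0.4677)) = -0.70655

c = -0.71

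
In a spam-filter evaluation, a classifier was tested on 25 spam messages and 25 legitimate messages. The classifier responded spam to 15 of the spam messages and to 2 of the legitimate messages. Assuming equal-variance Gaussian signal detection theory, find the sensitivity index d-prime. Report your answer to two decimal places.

H = 15/25 = 0.6000
FA = 2/25 = 0.0800
Φ⁻¹(H) = Φ⁻¹(0.6000) = 0.253
Φ⁻¹(FA) = Φ⁻¹(0.0800) = -1.405
d' = z(H) − z(FA) = 0.253 − (-1.405) = 1.658

d-prime = 1.66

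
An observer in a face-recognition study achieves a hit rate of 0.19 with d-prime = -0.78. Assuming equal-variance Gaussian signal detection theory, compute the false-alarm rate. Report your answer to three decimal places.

z(hit rate) = z(0.19) = -0.8779
z(FA) = z(H) − d' = -0.8779 − (-0.78) = -0.0979
false-alarm rate = Φ(-0.0979) = 0.4610

false-alarm rate = 0.461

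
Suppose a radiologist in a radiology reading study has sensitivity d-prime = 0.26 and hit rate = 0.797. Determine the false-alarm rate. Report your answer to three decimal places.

z(hit rate) = z(0.797) = 0.8310
z(FA) = z(H) − d' = 0.8310 − 0.26 = 0.5710
false-alarm rate = Φ(0.5710) = 0.7160

false-alarm rate = 0.716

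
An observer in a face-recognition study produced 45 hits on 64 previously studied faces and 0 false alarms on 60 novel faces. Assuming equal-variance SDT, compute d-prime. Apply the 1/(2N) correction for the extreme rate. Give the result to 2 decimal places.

d-prime = 2.93

The false-alarm rate is 0/60 = 0, so apply the 1/(2N) correction: FA → 1/(2·60) = 0.00833.
z(H) = z(0.70312) = 0.533
z(FA) = z(0.00833) = -2.394
d' = 0.533 − (-2.394) = 2.927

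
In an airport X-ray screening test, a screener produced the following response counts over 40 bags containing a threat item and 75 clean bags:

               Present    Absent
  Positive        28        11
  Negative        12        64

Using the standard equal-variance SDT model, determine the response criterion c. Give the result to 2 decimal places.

c = 0.26

H = 28/40 = 0.7000
FA = 11/75 = 0.1467
z(H) = z(0.7000) = 0.524
z(FA) = z(0.1467) = -1.051
c = −½·[z(H) + z(FA)] = −0.5 × (0.524 + (-1.051)) = 0.2635
c > 0: the screener has a conservative response bias.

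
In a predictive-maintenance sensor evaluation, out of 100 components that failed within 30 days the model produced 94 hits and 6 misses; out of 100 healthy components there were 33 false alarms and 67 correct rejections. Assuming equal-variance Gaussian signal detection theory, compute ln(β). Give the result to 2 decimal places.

H = 94/100 = 0.9400
FA = 33/100 = 0.3300
z(H) = z(0.9400) = 1.555
z(FA) = z(0.3300) = -0.440
ln β = −½·[z(H)² − z(FA)²] = −0.5 × (2.418 − 0.194) = -1.112

ln β = -1.11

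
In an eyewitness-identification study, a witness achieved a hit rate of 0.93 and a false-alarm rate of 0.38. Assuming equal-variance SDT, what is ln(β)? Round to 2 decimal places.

z(H) = 1.476
z(FA) = -0.305
ln β = −½·[z(H)² − z(FA)²] = −0.5 × (2.179 − 0.093) = -1.043

ln β = -1.04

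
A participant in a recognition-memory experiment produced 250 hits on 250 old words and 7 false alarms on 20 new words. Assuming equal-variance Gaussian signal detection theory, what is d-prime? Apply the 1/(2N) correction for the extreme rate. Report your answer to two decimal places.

The hit rate is 250/250 = 1, so apply the 1/(2N) correction: H → 1 − 1/(2·250) = 0.99800.
z(H) = z(0.99800) = 2.878
z(FA) = z(0.35000) = -0.385
d' = 2.878 − (-0.385) = 3.263

d-prime = 3.26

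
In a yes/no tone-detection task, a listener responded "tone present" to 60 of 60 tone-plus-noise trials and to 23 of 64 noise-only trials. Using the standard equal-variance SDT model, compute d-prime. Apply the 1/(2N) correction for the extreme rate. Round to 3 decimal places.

The hit rate is 60/60 = 1, so apply the 1/(2N) correction: H → 1 − 1/(2·60) = 0.99167.
z(H) = z(0.99167) = 2.3941
z(FA) = z(0.35938) = -0.3601
d' = 2.3941 − (-0.3601) = 2.7542

d-prime = 2.754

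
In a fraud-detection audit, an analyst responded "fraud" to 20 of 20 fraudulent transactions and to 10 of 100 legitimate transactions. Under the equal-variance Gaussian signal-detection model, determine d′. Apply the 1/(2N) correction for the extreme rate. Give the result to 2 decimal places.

The hit rate is 20/20 = 1, so apply the 1/(2N) correction: H → 1 − 1/(2·20) = 0.97500.
z(H) = z(0.97500) = 1.960
z(FA) = z(0.10000) = -1.282
d' = 1.960 − (-1.282) = 3.242

d′ = 3.24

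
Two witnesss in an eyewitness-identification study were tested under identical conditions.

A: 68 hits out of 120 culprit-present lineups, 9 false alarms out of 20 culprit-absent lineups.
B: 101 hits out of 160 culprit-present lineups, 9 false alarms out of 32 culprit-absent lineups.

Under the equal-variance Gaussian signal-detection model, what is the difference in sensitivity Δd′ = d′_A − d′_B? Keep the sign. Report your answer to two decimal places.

Δd′ = -0.62

A: z(0.5667) = 0.168, z(0.4500) = -0.126, d' = 0.294
B: z(0.6312) = 0.335, z(0.2812) = -0.579, d' = 0.914
Δd' = d'_A − d'_B = 0.294 − 0.914 = -0.620
B has the higher sensitivity.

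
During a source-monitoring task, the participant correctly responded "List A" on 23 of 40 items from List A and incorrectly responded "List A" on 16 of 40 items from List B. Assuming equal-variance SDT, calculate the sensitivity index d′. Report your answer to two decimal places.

d′ = 0.44

H = 23/40 = 0.5750
FA = 16/40 = 0.4000
Φ⁻¹(0.5750) = 0.189, Φ⁻¹(0.4000) = -0.253
d' = z(H) − z(FA) = 0.189 − (-0.253) = 0.442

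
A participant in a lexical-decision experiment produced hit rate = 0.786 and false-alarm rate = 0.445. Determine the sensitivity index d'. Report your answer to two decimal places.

Φ⁻¹(H) = 0.793
Φ⁻¹(FA) = -0.138
d' = z(H) − z(FA) = 0.793 − (-0.138) = 0.931

d' = 0.93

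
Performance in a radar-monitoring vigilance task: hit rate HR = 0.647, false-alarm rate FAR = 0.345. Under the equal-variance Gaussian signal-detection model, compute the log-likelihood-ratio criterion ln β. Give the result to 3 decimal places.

ln β = 0.008

Φ⁻¹(H) = Φ⁻¹(0.647) = 0.3772
Φ⁻¹(FA) = Φ⁻¹(0.345) = -0.3989
ln β = −½·[z(H)² − z(FA)²] = −0.5 × (0.1423 − 0.1591) = 0.0084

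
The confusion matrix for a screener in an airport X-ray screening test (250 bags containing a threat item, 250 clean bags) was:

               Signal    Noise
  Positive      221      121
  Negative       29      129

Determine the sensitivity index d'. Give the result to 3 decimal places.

H = 221/250 = 0.8840
FA = 121/250 = 0.4840
z(H) = z(0.8840) = 1.1952
z(FA) = z(0.4840) = -0.0401
d' = z(H) − z(FA) = 1.1952 − (-0.0401) = 1.2353

d' = 1.235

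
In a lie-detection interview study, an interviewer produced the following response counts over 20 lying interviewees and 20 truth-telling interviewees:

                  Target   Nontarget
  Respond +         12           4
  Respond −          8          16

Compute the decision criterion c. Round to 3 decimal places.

H = 12/20 = 0.6000
FA = 4/20 = 0.2000
Φ⁻¹(0.6000) = 0.2533, Φ⁻¹(0.2000) = -0.8416
c = −½·[z(H) + z(FA)] = −0.5 × (0.2533 + (-0.8416)) = 0.29415

c = 0.294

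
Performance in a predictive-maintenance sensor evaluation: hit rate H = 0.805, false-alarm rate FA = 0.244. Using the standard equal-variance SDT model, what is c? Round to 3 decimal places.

c = -0.083

z(0.805) = 0.8596, z(0.244) = -0.6935
c = −½·[z(H) + z(FA)] = −0.5 × (0.8596 + (-0.6935)) = -0.08305
c < 0: the model has a liberal response bias.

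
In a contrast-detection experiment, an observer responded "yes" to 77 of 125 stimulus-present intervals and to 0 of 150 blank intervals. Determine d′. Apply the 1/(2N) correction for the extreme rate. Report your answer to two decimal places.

d′ = 3.01

The false-alarm rate is 0/150 = 0, so apply the 1/(2N) correction: FA → 1/(2·150) = 0.00333.
z(H) = z(0.61600) = 0.295
z(FA) = z(0.00333) = -2.713
d' = 0.295 − (-2.713) = 3.008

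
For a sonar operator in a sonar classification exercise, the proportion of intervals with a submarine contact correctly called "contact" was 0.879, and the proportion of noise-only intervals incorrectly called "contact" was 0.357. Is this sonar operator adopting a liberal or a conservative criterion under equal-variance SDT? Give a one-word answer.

liberal

z(H) = 1.170, z(FA) = -0.366
c = −½·(z(H) + z(FA)) = -0.402
c < 0 → liberal criterion (biased toward responding “yes”).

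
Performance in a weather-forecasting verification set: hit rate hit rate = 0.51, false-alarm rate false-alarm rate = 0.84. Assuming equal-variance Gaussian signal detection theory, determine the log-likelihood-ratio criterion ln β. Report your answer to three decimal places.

z(H) = 0.0251
z(FA) = 0.9945
ln β = −½·[z(H)² − z(FA)²] = −0.5 × (0.0006 − 0.9890) = 0.4942

ln β = 0.494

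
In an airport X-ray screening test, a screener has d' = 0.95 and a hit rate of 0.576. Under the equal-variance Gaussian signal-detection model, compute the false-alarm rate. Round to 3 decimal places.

z(hit rate) = z(0.576) = 0.1917
z(FA) = z(H) − d' = 0.1917 − 0.95 = -0.7583
false-alarm rate = Φ(-0.7583) = 0.2241

false-alarm rate = 0.224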